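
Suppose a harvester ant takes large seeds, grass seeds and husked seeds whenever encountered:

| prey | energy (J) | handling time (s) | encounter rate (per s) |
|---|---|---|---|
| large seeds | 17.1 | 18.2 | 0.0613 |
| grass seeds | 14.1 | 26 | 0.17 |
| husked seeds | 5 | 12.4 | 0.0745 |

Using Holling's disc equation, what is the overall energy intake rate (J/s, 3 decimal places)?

R = (0.0613×17.1 + 0.17×14.1 + 0.0745×5) / (1 + 0.0613×18.2 + 0.17×26 + 0.0745×12.4) = 3.818/7.459 = 0.5118 J/s.

0.512 J/s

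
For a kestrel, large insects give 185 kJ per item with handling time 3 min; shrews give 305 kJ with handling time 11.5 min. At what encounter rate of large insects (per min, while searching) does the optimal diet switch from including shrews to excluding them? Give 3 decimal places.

The zero-one rule: include shrews iff E₂/h₂ > λE₁/(1+λh₁). Equality gives the switch point.
λE₁h₂ = E₂ + λE₂h₁ ⇒ λ = E₂/(E₁h₂ − E₂h₁) = 305/(2128 − 915) = 0.2515 per min.

0.252 per min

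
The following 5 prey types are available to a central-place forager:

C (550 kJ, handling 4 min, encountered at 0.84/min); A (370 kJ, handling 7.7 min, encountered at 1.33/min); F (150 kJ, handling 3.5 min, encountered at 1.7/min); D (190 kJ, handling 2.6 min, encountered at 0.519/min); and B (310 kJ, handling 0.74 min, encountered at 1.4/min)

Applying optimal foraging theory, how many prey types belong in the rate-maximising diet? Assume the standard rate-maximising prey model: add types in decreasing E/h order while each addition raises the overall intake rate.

1

E/h in descending order: B 419, C 138, D 73.1, A 48.1, F 42.9 kJ/min. The optimal diet is the largest prefix of this list for which every included type satisfies E_i/h_i > R on the types above it.
Rate on top 1: 213.2. C: 138 < 213.2 → exclude; stop.
Optimal diet: B — 1 of 5 types.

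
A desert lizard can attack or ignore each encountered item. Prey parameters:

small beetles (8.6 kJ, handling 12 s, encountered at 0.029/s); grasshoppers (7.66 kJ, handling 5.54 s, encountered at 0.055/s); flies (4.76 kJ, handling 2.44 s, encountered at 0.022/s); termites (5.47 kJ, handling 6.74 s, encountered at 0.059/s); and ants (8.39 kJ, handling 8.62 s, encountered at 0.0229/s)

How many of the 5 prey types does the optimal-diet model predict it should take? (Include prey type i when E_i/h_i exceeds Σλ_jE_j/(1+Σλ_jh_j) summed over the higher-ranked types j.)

5

Rank by E/h (kJ/s): flies 1.95, grasshoppers 1.38, ants 0.973, termites 0.812, small beetles 0.717. Include each in turn until the next type's E/h falls below the running intake rate.
Rate on top 1: 0.09939. grasshoppers: 1.38 > 0.09939 → include.
Rate on top 2: 0.3872. ants: 0.973 > 0.3872 → include.
Rate on top 3: 0.4616. termites: 0.812 > 0.4616 → include.
Rate on top 4: 0.5328. small beetles: 0.717 > 0.5328 → include.
Optimal diet: flies, grasshoppers, ants, termites, small beetles — 5 of 5 types.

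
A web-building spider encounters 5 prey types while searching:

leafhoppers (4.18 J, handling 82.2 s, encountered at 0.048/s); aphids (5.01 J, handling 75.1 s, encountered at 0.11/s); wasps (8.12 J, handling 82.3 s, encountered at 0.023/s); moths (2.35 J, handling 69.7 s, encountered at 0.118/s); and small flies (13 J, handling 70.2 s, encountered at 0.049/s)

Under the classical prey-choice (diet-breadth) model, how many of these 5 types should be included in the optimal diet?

Rank by E/h (J/s): small flies 0.185, wasps 0.0987, aphids 0.0667, leafhoppers 0.0509, moths 0.0337. Include each in turn until the next type's E/h falls below the running intake rate.
Rate on top 1: 0.1435. wasps: 0.0987 < 0.1435 → exclude; stop.
Optimal diet: small flies — 1 of 5 types.

1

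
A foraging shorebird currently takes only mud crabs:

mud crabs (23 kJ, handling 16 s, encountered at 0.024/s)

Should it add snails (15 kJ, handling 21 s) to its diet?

Yes

On mud crabs alone, R = ΣλE/(1+Σλh) = 0.552/1.384 = 0.3988 kJ/s.
Profitability of snails: 15/21 = 0.7143 kJ/s.
0.7143 > 0.3988, so adding snails raises the average — include it.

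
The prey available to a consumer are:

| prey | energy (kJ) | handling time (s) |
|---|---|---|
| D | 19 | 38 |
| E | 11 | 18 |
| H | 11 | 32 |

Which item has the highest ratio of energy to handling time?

E

In descending order of E/h:
E: 11/18 = 0.611 kJ/s
D: 19/38 = 0.5 kJ/s
H: 11/32 = 0.344 kJ/s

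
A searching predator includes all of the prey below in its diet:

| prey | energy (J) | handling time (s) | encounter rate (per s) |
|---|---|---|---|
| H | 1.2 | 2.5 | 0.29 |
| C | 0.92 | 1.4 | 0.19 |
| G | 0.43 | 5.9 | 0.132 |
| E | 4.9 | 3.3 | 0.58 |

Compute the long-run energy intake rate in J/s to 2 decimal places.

R = Σλ_iE_i / (1 + Σλ_ih_i)
Numerator: 0.29×1.2 + 0.19×0.92 + 0.132×0.43 + 0.58×4.9 = 3.422
Denominator: 1 + 0.29×2.5 + 0.19×1.4 + 0.132×5.9 + 0.58×3.3 = 4.684
R = 3.422/4.684 = 0.7305 J/s

0.73 J/s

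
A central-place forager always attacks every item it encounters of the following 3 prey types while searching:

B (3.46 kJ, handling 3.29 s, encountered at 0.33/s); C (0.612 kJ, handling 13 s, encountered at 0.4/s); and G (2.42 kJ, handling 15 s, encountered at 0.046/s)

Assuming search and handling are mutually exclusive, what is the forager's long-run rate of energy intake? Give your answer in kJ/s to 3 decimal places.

R = Σλ_iE_i / (1 + Σλ_ih_i)
Numerator: 0.33×3.46 + 0.4×0.612 + 0.046×2.42 = 1.498
Denominator: 1 + 0.33×3.29 + 0.4×13 + 0.046×15 = 7.976
R = 1.498/7.976 = 0.1878 kJ/s

0.188 kJ/s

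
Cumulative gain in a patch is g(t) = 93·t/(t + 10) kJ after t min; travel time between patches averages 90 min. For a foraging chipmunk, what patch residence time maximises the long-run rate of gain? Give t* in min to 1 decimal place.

By the marginal value theorem, leave when the instantaneous gain rate g'(t) equals the habitat-wide average g(t)/(T + t).
g'(t) = 93·10/(t + 10)². Setting 93·10/(t+10)² = 93t/[(t+10)(90+t)] gives 10(90+t) = t(t+10), so t² = 10×90 = 900.
t* = √900 = 30 min.

30.0 min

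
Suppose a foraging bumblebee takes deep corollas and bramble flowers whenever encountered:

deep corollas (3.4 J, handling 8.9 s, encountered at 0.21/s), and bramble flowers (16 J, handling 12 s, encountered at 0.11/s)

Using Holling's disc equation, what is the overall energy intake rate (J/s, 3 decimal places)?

0.591 J/s

Energy encountered per unit search time: 0.21×3.4 + 0.11×16 = 2.474 J/s.
Handling time per unit search time: 0.21×8.9 + 0.11×12 = 3.189.
Rate = 2.474/(1 + 3.189) = 0.5906 J/s.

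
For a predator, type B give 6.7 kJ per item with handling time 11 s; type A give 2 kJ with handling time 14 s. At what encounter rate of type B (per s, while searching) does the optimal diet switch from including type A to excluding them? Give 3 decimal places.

Drop type A once their profitability E₂/h₂ falls below the rate achievable on type B alone: E₂/h₂ = λE₁/(1 + λh₁).
Solve for λ: λE₁h₂ = E₂(1 + λh₁) → λ(E₁h₂ − E₂h₁) = E₂ → λ = E₂/(E₁h₂ − E₂h₁).
λ = 2/(6.7×14 − 2×11) = 2/71.8 = 0.02786 per s.

0.028 per s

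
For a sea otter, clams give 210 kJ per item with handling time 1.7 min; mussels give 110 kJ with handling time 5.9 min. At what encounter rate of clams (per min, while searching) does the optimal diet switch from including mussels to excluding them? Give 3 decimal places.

Drop mussels once their profitability E₂/h₂ falls below the rate achievable on clams alone: E₂/h₂ = λE₁/(1 + λh₁).
Solve for λ: λE₁h₂ = E₂(1 + λh₁) → λ(E₁h₂ − E₂h₁) = E₂ → λ = E₂/(E₁h₂ − E₂h₁).
λ = 110/(210×5.9 − 110×1.7) = 110/1052 = 0.1046 per min.

0.105 per min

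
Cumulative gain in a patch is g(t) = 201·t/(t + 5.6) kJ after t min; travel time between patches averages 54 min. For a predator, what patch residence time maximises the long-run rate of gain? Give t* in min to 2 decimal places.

17.39 min

Maximise g(t)/(T+t): set derivative to zero → g'(t)(T+t) = g(t).
g'(t) = 201·5.6/(t + 5.6)². Setting 201·5.6/(t+5.6)² = 201t/[(t+5.6)(54+t)] gives 5.6(54+t) = t(t+5.6), so t² = 5.6×54 = 302.4.
t* = √302.4 = 17.39 min.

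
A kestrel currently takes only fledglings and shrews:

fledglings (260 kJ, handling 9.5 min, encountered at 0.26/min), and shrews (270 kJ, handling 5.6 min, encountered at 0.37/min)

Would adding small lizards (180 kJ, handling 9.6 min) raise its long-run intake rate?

No

On fledglings and shrews alone, R = ΣλE/(1+Σλh) = 167.5/5.542 = 30.22 kJ/min.
Profitability of small lizards: 180/9.6 = 18.75 kJ/min.
18.75 < 30.22, so adding small lizards would lower the average — exclude it.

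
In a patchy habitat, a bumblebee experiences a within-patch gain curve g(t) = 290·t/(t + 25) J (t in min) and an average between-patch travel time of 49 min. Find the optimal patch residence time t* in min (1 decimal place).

By the marginal value theorem, leave when the instantaneous gain rate g'(t) equals the habitat-wide average g(t)/(T + t).
g'(t) = 290·25/(t + 25)². Setting 290·25/(t+25)² = 290t/[(t+25)(49+t)] gives 25(49+t) = t(t+25), so t² = 25×49 = 1225.
t* = √1225 = 35 min.

35.0 min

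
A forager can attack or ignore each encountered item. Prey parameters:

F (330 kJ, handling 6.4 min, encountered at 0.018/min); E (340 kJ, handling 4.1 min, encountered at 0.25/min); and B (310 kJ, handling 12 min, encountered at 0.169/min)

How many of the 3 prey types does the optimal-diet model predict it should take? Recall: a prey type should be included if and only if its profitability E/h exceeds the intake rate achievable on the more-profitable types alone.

E/h in descending order: E 82.9, F 51.6, B 25.8 kJ/min. The optimal diet is the largest prefix of this list for which every included type satisfies E_i/h_i > R on the types above it.
Rate on top 1: 41.98. F: 51.6 > 41.98 → include.
Rate on top 2: 42.49. B: 25.8 < 42.49 → exclude; stop.
Optimal diet: E, F — 2 of 3 types.

2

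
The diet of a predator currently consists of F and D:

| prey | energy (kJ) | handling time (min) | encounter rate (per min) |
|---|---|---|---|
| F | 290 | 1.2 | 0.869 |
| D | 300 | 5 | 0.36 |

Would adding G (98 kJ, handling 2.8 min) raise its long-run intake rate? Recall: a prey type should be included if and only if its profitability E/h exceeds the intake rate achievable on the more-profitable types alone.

No

Current rate: (0.869×290 + 0.36×300)/(1 + 0.869×1.2 + 0.36×5) = 93.68 kJ/min.
Profitability of G: 98/2.8 = 35 kJ/min.
35 < 93.68, so adding G would lower the average — exclude it.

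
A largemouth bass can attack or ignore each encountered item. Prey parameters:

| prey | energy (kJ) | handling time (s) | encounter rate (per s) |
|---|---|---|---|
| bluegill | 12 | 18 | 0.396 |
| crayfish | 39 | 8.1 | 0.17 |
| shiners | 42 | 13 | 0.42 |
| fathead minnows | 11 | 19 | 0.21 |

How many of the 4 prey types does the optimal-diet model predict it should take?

2

Rank by E/h (kJ/s): crayfish 4.81, shiners 3.23, bluegill 0.667, fathead minnows 0.579. Include each in turn until the next type's E/h falls below the running intake rate.
Rate on top 1: 2.789. shiners: 3.23 > 2.789 → include.
Rate on top 2: 3.097. bluegill: 0.667 < 3.097 → exclude; stop.
Optimal diet: crayfish, shiners — 2 of 4 types.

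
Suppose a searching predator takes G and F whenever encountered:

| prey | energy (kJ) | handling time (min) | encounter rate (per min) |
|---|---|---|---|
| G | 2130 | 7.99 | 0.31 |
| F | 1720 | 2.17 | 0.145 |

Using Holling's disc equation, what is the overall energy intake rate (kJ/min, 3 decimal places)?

R = Σλ_iE_i / (1 + Σλ_ih_i)
Numerator: 0.31×2130 + 0.145×1720 = 909.7
Denominator: 1 + 0.31×7.99 + 0.145×2.17 = 3.792
R = 909.7/3.792 = 239.9 kJ/min

239.928 kJ/min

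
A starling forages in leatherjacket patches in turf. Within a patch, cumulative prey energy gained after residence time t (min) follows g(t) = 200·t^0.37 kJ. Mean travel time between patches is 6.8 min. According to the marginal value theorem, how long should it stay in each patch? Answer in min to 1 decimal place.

4.0 min

By the marginal value theorem, leave when the instantaneous gain rate g'(t) equals the habitat-wide average g(t)/(T + t).
g'(t) = 0.37·200·t^-0.63. Setting 0.37·200·t^-0.63 = 200·t^0.37/(6.8+t) gives 0.37(6.8+t) = t, so 0.63·t = 0.37×6.8.
t* = 0.37×6.8/0.63 = 3.994 min.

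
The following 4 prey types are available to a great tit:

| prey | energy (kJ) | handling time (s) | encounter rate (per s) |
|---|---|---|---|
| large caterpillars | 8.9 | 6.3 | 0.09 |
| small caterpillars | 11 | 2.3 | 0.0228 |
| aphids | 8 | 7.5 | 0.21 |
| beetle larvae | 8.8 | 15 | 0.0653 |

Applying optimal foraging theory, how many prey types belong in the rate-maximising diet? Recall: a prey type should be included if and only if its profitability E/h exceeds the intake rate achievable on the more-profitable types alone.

3

Profitabilities (E/h, kJ/s): small caterpillars 4.78, large caterpillars 1.41, aphids 1.07, beetle larvae 0.587. Add prey in this order while the next type's profitability exceeds the intake rate on those already taken.
Rate on top 1: 0.2383. large caterpillars: 1.41 > 0.2383 → include.
Rate on top 2: 0.6495. aphids: 1.07 > 0.6495 → include.
Rate on top 3: 0.8552. beetle larvae: 0.587 < 0.8552 → exclude; stop.
Optimal diet: small caterpillars, large caterpillars, aphids — 3 of 4 types.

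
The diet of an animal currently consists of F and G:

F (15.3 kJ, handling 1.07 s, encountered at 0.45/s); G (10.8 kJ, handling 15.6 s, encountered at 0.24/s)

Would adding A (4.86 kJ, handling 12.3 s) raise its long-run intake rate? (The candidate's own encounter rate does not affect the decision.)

No

Current rate: (0.45×15.3 + 0.24×10.8)/(1 + 0.45×1.07 + 0.24×15.6) = 1.814 kJ/s.
Profitability of A: 4.86/12.3 = 0.3951 kJ/s.
0.3951 < 1.814, so adding A would lower the average — exclude it.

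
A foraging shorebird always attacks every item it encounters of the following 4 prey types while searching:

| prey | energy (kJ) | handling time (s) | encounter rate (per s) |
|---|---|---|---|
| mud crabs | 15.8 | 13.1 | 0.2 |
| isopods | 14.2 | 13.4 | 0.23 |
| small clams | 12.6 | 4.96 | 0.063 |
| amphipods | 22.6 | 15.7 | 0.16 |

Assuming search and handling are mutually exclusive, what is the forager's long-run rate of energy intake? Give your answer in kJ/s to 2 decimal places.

R = (0.2×15.8 + 0.23×14.2 + 0.063×12.6 + 0.16×22.6) / (1 + 0.2×13.1 + 0.23×13.4 + 0.063×4.96 + 0.16×15.7) = 10.84/9.526 = 1.137 kJ/s.

1.14 kJ/s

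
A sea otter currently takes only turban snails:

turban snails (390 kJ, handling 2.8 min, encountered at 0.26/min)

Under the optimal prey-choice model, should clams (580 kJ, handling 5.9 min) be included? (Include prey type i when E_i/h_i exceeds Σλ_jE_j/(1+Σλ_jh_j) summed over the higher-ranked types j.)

Yes

On turban snails alone, R = ΣλE/(1+Σλh) = 101.4/1.728 = 58.68 kJ/min.
Profitability of clams: 580/5.9 = 98.31 kJ/min.
Since 98.31 > R, including clams increases the long-run rate.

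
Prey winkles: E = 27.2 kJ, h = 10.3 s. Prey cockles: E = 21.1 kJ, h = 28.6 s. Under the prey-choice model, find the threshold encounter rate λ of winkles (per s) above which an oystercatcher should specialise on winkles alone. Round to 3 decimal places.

Drop cockles once their profitability E₂/h₂ falls below the rate achievable on winkles alone: E₂/h₂ = λE₁/(1 + λh₁).
Solve for λ: λE₁h₂ = E₂(1 + λh₁) → λ(E₁h₂ − E₂h₁) = E₂ → λ = E₂/(E₁h₂ − E₂h₁).
λ = 21.1/(27.2×28.6 − 21.1×10.3) = 21.1/560.6 = 0.03764 per s.

0.038 per s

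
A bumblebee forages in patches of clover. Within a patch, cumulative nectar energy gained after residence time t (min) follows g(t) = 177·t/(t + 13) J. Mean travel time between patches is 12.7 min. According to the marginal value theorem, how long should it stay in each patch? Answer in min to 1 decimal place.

12.8 min

Maximise g(t)/(T+t): set derivative to zero → g'(t)(T+t) = g(t).
g'(t) = 177·13/(t + 13)². Setting 177·13/(t+13)² = 177t/[(t+13)(12.7+t)] gives 13(12.7+t) = t(t+13), so t² = 13×12.7 = 165.1.
t* = √165.1 = 12.85 min.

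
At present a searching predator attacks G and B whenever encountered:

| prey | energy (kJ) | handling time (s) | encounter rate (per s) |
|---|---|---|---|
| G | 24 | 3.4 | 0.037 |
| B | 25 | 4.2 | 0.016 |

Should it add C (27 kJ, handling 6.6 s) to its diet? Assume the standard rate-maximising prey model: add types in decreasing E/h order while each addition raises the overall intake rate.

Yes

On G and B alone, R = ΣλE/(1+Σλh) = 1.288/1.193 = 1.08 kJ/s.
C: E/h = 27/6.6 = 4.091 kJ/s.
Since 4.091 > R, including C increases the long-run rate.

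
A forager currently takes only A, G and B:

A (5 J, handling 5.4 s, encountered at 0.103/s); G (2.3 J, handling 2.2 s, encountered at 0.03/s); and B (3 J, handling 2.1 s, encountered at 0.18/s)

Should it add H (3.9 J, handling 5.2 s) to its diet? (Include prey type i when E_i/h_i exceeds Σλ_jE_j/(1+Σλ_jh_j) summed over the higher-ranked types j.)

Intake rate on the current diet: R = (0.103×5 + 0.03×2.3 + 0.18×3) / (1 + 0.103×5.4 + 0.03×2.2 + 0.18×2.1) = 1.124/2 = 0.5619 J/s.
Profitability of H: 3.9/5.2 = 0.75 J/s.
0.75 > 0.5619, so adding H raises the average — include it.

Yes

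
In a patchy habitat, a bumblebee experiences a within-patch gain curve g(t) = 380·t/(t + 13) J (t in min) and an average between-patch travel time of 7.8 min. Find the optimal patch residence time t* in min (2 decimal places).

Maximise g(t)/(T+t): set derivative to zero → g'(t)(T+t) = g(t).
g'(t) = 380·13/(t + 13)². Setting 380·13/(t+13)² = 380t/[(t+13)(7.8+t)] gives 13(7.8+t) = t(t+13), so t² = 13×7.8 = 101.4.
t* = √101.4 = 10.07 min.

10.07 min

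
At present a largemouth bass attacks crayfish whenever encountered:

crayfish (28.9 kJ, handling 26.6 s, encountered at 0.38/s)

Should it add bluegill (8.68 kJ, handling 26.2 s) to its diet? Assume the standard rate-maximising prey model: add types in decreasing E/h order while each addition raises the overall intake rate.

Current rate: (0.38×28.9)/(1 + 0.38×26.6) = 0.9887 kJ/s.
Profitability of bluegill: 8.68/26.2 = 0.3313 kJ/s.
Since 0.3313 < R, time spent handling bluegill is better spent searching.

No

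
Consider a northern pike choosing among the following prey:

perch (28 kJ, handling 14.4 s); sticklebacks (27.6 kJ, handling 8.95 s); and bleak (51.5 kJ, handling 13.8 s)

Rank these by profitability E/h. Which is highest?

In descending order of E/h:
bleak: 51.5/13.8 = 3.73 kJ/s
sticklebacks: 27.6/8.95 = 3.08 kJ/s
perch: 28/14.4 = 1.94 kJ/s

bleak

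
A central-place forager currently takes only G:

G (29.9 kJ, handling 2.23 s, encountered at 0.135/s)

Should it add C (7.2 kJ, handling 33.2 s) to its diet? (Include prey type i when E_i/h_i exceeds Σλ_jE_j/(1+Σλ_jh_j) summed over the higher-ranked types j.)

No

Current rate: (0.135×29.9)/(1 + 0.135×2.23) = 3.102 kJ/s.
C: E/h = 7.2/33.2 = 0.2169 kJ/s.
0.2169 < 3.102, so adding C would lower the average — exclude it.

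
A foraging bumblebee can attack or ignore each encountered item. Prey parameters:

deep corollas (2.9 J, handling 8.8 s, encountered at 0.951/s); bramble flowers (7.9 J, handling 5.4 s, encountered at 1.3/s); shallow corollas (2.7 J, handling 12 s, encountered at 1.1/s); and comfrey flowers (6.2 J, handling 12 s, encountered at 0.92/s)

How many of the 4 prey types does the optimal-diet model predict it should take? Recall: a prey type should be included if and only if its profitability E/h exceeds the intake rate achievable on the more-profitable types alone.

1

Rank by E/h (J/s): bramble flowers 1.46, comfrey flowers 0.517, deep corollas 0.33, shallow corollas 0.225. Include each in turn until the next type's E/h falls below the running intake rate.
Rate on top 1: 1.281. comfrey flowers: 0.517 < 1.281 → exclude; stop.
Optimal diet: bramble flowers — 1 of 4 types.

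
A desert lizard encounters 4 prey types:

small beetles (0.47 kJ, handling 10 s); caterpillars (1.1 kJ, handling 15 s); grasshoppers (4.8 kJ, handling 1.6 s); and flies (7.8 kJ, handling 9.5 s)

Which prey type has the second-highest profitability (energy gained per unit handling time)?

flies

Profitability E/h (kJ/s): small beetles = 0.47/10 = 0.047, caterpillars = 1.1/15 = 0.0733, grasshoppers = 4.8/1.6 = 3, flies = 7.8/9.5 = 0.821.
Ranked: grasshoppers > flies > caterpillars > small beetles.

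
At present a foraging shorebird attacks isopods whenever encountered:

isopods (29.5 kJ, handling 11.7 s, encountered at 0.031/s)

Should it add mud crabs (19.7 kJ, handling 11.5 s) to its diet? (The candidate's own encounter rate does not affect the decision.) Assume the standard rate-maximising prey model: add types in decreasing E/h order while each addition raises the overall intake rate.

Yes

Current rate: (0.031×29.5)/(1 + 0.031×11.7) = 0.6711 kJ/s.
Profitability of mud crabs: 19.7/11.5 = 1.713 kJ/s.
Since 1.713 > R, including mud crabs increases the long-run rate.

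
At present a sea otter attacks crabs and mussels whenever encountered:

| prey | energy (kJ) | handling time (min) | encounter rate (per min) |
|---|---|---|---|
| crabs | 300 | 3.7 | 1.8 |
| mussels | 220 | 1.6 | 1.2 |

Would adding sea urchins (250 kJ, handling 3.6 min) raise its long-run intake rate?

Intake rate on the current diet: R = (1.8×300 + 1.2×220) / (1 + 1.8×3.7 + 1.2×1.6) = 804/9.58 = 83.92 kJ/min.
Profitability of sea urchins: 250/3.6 = 69.44 kJ/min.
Since 69.44 < R, time spent handling sea urchins is better spent searching.

No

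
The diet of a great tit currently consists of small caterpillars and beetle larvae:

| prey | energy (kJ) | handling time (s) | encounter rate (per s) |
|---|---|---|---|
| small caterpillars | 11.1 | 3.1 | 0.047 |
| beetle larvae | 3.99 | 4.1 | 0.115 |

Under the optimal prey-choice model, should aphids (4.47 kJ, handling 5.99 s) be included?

Current rate: (0.047×11.1 + 0.115×3.99)/(1 + 0.047×3.1 + 0.115×4.1) = 0.6063 kJ/s.
Profitability of aphids: 4.47/5.99 = 0.7462 kJ/s.
0.7462 > 0.6063, so adding aphids raises the average — include it.

Yes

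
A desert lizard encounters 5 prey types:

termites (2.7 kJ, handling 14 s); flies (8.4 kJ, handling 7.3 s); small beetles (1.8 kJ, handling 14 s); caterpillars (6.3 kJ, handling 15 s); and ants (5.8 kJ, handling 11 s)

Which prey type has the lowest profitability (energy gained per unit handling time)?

Profitability E/h (kJ/s): termites = 2.7/14 = 0.193, flies = 8.4/7.3 = 1.15, small beetles = 1.8/14 = 0.129, caterpillars = 6.3/15 = 0.42, ants = 5.8/11 = 0.527.
Ranked: flies > ants > caterpillars > termites > small beetles.

small beetles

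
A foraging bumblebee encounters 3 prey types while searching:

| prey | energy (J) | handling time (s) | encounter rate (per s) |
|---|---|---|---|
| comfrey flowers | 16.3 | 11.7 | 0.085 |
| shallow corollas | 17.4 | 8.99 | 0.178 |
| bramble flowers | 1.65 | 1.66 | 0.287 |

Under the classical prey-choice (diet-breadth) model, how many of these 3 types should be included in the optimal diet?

Rank by E/h (J/s): shallow corollas 1.94, comfrey flowers 1.39, bramble flowers 0.994. Include each in turn until the next type's E/h falls below the running intake rate.
Rate on top 1: 1.191. comfrey flowers: 1.39 > 1.191 → include.
Rate on top 2: 1.247. bramble flowers: 0.994 < 1.247 → exclude; stop.
Optimal diet: shallow corollas, comfrey flowers — 2 of 3 types.

2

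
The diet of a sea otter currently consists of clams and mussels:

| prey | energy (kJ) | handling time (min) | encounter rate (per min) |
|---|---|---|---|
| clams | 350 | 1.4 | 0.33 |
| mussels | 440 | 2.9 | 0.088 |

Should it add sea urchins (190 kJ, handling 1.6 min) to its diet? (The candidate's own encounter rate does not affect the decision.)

Current rate: (0.33×350 + 0.088×440)/(1 + 0.33×1.4 + 0.088×2.9) = 89.81 kJ/min.
sea urchins: E/h = 190/1.6 = 118.8 kJ/min.
118.8 > 89.81, so adding sea urchins raises the average — include it.

Yes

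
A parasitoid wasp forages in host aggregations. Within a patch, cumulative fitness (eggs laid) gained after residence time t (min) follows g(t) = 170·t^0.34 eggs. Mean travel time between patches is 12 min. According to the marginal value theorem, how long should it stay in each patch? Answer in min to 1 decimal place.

6.2 min

Maximise g(t)/(T+t): set derivative to zero → g'(t)(T+t) = g(t).
g'(t) = 0.34·170·t^-0.66. Setting 0.34·170·t^-0.66 = 170·t^0.34/(12+t) gives 0.34(12+t) = t, so 0.66·t = 0.34×12.
t* = 0.34×12/0.66 = 6.182 min.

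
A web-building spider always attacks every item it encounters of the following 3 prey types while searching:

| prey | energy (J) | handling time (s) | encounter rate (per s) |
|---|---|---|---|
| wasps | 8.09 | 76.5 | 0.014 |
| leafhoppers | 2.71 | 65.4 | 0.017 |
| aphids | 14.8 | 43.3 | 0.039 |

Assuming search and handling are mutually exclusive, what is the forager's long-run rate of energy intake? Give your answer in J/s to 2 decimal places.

0.15 J/s

R = (0.014×8.09 + 0.017×2.71 + 0.039×14.8) / (1 + 0.014×76.5 + 0.017×65.4 + 0.039×43.3) = 0.7365/4.872 = 0.1512 J/s.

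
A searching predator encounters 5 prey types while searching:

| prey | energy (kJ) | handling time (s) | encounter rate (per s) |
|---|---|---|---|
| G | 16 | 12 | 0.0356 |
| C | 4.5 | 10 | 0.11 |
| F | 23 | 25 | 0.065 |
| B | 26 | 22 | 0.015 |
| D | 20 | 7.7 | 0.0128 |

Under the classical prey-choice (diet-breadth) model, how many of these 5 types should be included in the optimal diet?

E/h in descending order: D 2.6, G 1.33, B 1.18, F 0.92, C 0.45 kJ/s. The optimal diet is the largest prefix of this list for which every included type satisfies E_i/h_i > R on the types above it.
Rate on top 1: 0.233. G: 1.33 > 0.233 → include.
Rate on top 2: 0.5411. B: 1.18 > 0.5411 → include.
Rate on top 3: 0.655. F: 0.92 > 0.655 → include.
Rate on top 4: 0.7787. C: 0.45 < 0.7787 → exclude; stop.
Optimal diet: D, G, B, F — 4 of 5 types.

4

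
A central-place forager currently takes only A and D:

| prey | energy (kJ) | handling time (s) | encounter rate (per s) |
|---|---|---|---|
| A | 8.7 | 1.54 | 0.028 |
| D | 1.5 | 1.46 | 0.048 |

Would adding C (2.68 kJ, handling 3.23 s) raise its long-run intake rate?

Intake rate on the current diet: R = (0.028×8.7 + 0.048×1.5) / (1 + 0.028×1.54 + 0.048×1.46) = 0.3156/1.113 = 0.2835 kJ/s.
Profitability of C: 2.68/3.23 = 0.8297 kJ/s.
0.8297 > 0.2835, so adding C raises the average — include it.

Yes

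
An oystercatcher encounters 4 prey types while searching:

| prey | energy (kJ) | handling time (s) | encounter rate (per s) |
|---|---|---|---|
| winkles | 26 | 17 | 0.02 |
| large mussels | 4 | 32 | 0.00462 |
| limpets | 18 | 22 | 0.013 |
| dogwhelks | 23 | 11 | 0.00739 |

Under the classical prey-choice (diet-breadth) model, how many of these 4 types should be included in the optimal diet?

E/h in descending order: dogwhelks 2.09, winkles 1.53, limpets 0.818, large mussels 0.125 kJ/s. The optimal diet is the largest prefix of this list for which every included type satisfies E_i/h_i > R on the types above it.
Rate on top 1: 0.1572. winkles: 1.53 > 0.1572 → include.
Rate on top 2: 0.4855. limpets: 0.818 > 0.4855 → include.
Rate on top 3: 0.5412. large mussels: 0.125 < 0.5412 → exclude; stop.
Optimal diet: dogwhelks, winkles, limpets — 3 of 4 types.

3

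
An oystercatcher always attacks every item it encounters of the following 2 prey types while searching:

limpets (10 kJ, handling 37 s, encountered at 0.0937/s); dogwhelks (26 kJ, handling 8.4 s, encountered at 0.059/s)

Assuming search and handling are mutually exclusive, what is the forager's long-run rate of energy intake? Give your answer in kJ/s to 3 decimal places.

0.498 kJ/s

Energy encountered per unit search time: 0.0937×10 + 0.059×26 = 2.471 kJ/s.
Handling time per unit search time: 0.0937×37 + 0.059×8.4 = 3.963.
Rate = 2.471/(1 + 3.963) = 0.4979 kJ/s.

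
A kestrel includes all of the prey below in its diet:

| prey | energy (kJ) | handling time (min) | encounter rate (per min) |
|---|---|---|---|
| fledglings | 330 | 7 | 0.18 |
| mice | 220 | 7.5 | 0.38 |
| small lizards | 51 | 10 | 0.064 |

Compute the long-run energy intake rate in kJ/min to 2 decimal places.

Energy encountered per unit search time: 0.18×330 + 0.38×220 + 0.064×51 = 146.3 kJ/min.
Handling time per unit search time: 0.18×7 + 0.38×7.5 + 0.064×10 = 4.75.
Rate = 146.3/(1 + 4.75) = 25.44 kJ/min.

25.44 kJ/min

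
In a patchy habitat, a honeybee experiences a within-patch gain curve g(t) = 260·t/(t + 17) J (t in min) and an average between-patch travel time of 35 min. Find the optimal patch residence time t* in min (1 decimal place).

24.4 min

By the marginal value theorem, leave when the instantaneous gain rate g'(t) equals the habitat-wide average g(t)/(T + t).
g'(t) = 260·17/(t + 17)². Setting 260·17/(t+17)² = 260t/[(t+17)(35+t)] gives 17(35+t) = t(t+17), so t² = 17×35 = 595.
t* = √595 = 24.39 min.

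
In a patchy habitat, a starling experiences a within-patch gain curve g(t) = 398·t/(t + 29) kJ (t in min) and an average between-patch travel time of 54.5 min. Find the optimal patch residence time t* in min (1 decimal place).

39.8 min

By the marginal value theorem, leave when the instantaneous gain rate g'(t) equals the habitat-wide average g(t)/(T + t).
g'(t) = 398·29/(t + 29)². Setting 398·29/(t+29)² = 398t/[(t+29)(54.5+t)] gives 29(54.5+t) = t(t+29), so t² = 29×54.5 = 1580.
t* = √1580 = 39.76 min.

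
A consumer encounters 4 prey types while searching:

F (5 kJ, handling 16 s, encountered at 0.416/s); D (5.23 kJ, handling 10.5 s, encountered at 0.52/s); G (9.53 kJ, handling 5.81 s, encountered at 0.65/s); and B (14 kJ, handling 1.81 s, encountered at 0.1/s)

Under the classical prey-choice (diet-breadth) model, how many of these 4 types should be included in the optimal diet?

2

Profitabilities (E/h, kJ/s): B 7.73, G 1.64, D 0.498, F 0.312. Add prey in this order while the next type's profitability exceeds the intake rate on those already taken.
Rate on top 1: 1.185. G: 1.64 > 1.185 → include.
Rate on top 2: 1.532. D: 0.498 < 1.532 → exclude; stop.
Optimal diet: B, G — 2 of 4 types.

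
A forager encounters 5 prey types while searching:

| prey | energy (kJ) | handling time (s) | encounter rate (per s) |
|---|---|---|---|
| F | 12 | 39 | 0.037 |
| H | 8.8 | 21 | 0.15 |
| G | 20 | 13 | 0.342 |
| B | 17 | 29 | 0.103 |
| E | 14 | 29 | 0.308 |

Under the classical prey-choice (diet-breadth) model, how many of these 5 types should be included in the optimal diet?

E/h in descending order: G 1.54, B 0.586, E 0.483, H 0.419, F 0.308 kJ/s. The optimal diet is the largest prefix of this list for which every included type satisfies E_i/h_i > R on the types above it.
Rate on top 1: 1.256. B: 0.586 < 1.256 → exclude; stop.
Optimal diet: G — 1 of 5 types.

1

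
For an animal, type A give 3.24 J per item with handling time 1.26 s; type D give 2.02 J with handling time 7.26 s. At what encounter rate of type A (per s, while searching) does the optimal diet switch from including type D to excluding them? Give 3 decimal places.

The zero-one rule: include type D iff E₂/h₂ > λE₁/(1+λh₁). Equality gives the switch point.
λE₁h₂ = E₂ + λE₂h₁ ⇒ λ = E₂/(E₁h₂ − E₂h₁) = 2.02/(23.52 − 2.545) = 0.0963 per s.

0.096 per s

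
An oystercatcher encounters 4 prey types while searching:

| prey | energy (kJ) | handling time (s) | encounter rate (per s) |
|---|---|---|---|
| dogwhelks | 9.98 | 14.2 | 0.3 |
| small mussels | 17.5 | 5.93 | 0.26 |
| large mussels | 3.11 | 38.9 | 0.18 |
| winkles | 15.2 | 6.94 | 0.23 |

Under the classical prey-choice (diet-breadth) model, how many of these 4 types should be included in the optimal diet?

Rank by E/h (kJ/s): small mussels 2.95, winkles 2.19, dogwhelks 0.703, large mussels 0.0799. Include each in turn until the next type's E/h falls below the running intake rate.
Rate on top 1: 1.79. winkles: 2.19 > 1.79 → include.
Rate on top 2: 1.944. dogwhelks: 0.703 < 1.944 → exclude; stop.
Optimal diet: small mussels, winkles — 2 of 4 types.

2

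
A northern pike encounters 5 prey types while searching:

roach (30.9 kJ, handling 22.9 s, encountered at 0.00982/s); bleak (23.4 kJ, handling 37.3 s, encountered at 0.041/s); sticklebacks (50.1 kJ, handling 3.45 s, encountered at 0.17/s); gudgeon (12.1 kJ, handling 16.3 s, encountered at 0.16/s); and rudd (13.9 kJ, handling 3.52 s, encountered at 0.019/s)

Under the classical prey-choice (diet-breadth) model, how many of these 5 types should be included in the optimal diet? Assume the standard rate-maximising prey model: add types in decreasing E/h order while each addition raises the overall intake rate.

1

E/h in descending order: sticklebacks 14.5, rudd 3.95, roach 1.35, gudgeon 0.742, bleak 0.627 kJ/s. The optimal diet is the largest prefix of this list for which every included type satisfies E_i/h_i > R on the types above it.
Rate on top 1: 5.368. rudd: 3.95 < 5.368 → exclude; stop.
Optimal diet: sticklebacks — 1 of 5 types.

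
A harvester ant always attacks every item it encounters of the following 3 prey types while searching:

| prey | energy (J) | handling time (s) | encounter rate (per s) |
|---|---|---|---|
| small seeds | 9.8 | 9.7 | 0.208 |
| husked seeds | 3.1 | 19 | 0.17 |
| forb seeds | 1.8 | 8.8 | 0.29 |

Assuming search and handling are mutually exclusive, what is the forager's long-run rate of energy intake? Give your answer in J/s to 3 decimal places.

0.351 J/s

R = (0.208×9.8 + 0.17×3.1 + 0.29×1.8) / (1 + 0.208×9.7 + 0.17×19 + 0.29×8.8) = 3.087/8.8 = 0.3509 J/s.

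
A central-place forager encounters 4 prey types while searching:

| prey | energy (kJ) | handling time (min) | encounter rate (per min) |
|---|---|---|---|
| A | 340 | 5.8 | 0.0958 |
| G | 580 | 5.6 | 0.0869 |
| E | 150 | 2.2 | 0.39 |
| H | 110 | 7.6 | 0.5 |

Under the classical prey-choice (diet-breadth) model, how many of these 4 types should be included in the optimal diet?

3

E/h in descending order: G 104, E 68.2, A 58.6, H 14.5 kJ/min. The optimal diet is the largest prefix of this list for which every included type satisfies E_i/h_i > R on the types above it.
Rate on top 1: 33.9. E: 68.2 > 33.9 → include.
Rate on top 2: 46.45. A: 58.6 > 46.45 → include.
Rate on top 3: 48.78. H: 14.5 < 48.78 → exclude; stop.
Optimal diet: G, E, A — 3 of 4 types.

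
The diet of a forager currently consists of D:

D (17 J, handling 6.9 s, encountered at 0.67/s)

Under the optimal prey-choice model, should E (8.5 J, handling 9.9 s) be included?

No

Intake rate on the current diet: R = (0.67×17) / (1 + 0.67×6.9) = 11.39/5.623 = 2.026 J/s.
E: E/h = 8.5/9.9 = 0.8586 J/s.
Since 0.8586 < R, time spent handling E is better spent searching.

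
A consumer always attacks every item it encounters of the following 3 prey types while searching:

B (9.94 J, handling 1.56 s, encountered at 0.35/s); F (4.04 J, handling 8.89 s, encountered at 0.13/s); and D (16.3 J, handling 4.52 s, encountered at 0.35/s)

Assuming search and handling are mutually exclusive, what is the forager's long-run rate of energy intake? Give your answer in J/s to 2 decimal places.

R = (0.35×9.94 + 0.13×4.04 + 0.35×16.3) / (1 + 0.35×1.56 + 0.13×8.89 + 0.35×4.52) = 9.709/4.284 = 2.267 J/s.

2.27 J/s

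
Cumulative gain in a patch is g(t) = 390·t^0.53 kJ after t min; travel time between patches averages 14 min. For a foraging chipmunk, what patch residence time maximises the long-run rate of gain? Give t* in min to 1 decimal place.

15.8 min

By the marginal value theorem, leave when the instantaneous gain rate g'(t) equals the habitat-wide average g(t)/(T + t).
g'(t) = 0.53·390·t^-0.47. Setting 0.53·390·t^-0.47 = 390·t^0.53/(14+t) gives 0.53(14+t) = t, so 0.47·t = 0.53×14.
t* = 0.53×14/0.47 = 15.79 min.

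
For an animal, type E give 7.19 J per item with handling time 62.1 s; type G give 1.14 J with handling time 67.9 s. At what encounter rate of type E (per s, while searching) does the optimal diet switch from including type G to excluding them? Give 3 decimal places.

Drop type G once their profitability E₂/h₂ falls below the rate achievable on type E alone: E₂/h₂ = λE₁/(1 + λh₁).
Solve for λ: λE₁h₂ = E₂(1 + λh₁) → λ(E₁h₂ − E₂h₁) = E₂ → λ = E₂/(E₁h₂ − E₂h₁).
λ = 1.14/(7.19×67.9 − 1.14×62.1) = 1.14/417.4 = 0.002731 per s.

0.003 per s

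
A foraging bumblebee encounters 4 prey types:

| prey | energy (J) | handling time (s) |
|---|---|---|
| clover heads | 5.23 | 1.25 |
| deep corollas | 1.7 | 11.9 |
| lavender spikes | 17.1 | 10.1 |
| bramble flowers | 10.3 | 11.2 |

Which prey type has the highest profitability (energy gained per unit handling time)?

Profitability E/h (J/s): clover heads = 5.23/1.25 = 4.18, deep corollas = 1.7/11.9 = 0.143, lavender spikes = 17.1/10.1 = 1.69, bramble flowers = 10.3/11.2 = 0.92.
Ranked: clover heads > lavender spikes > bramble flowers > deep corollas.

clover heads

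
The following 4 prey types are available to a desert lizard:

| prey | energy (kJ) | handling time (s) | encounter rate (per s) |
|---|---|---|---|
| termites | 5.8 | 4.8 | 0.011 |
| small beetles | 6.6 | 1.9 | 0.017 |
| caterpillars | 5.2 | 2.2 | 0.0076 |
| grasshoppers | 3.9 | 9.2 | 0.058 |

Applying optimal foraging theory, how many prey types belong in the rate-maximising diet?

Profitabilities (E/h, kJ/s): small beetles 3.47, caterpillars 2.36, termites 1.21, grasshoppers 0.424. Add prey in this order while the next type's profitability exceeds the intake rate on those already taken.
Rate on top 1: 0.1087. caterpillars: 2.36 > 0.1087 → include.
Rate on top 2: 0.1446. termites: 1.21 > 0.1446 → include.
Rate on top 3: 0.1956. grasshoppers: 0.424 > 0.1956 → include.
Optimal diet: small beetles, caterpillars, termites, grasshoppers — 4 of 4 types.

4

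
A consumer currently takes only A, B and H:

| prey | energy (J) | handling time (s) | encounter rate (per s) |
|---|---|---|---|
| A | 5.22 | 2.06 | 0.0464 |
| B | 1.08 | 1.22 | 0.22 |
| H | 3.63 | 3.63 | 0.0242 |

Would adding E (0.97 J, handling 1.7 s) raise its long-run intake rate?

Yes

Intake rate on the current diet: R = (0.0464×5.22 + 0.22×1.08 + 0.0242×3.63) / (1 + 0.0464×2.06 + 0.22×1.22 + 0.0242×3.63) = 0.5677/1.452 = 0.391 J/s.
E: E/h = 0.97/1.7 = 0.5706 J/s.
0.5706 > 0.391, so adding E raises the average — include it.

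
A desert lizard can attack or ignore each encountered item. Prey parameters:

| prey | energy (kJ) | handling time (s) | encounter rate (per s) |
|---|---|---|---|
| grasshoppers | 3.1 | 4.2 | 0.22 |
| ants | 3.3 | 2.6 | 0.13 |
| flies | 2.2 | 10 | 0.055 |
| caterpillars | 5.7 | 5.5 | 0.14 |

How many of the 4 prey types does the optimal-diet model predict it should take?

3

E/h in descending order: ants 1.27, caterpillars 1.04, grasshoppers 0.738, flies 0.22 kJ/s. The optimal diet is the largest prefix of this list for which every included type satisfies E_i/h_i > R on the types above it.
Rate on top 1: 0.3206. caterpillars: 1.04 > 0.3206 → include.
Rate on top 2: 0.5821. grasshoppers: 0.738 > 0.5821 → include.
Rate on top 3: 0.6296. flies: 0.22 < 0.6296 → exclude; stop.
Optimal diet: ants, caterpillars, grasshoppers — 3 of 4 types.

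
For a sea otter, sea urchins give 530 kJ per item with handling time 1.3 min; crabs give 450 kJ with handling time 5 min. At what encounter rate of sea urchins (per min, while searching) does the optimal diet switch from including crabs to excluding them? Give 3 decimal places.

0.218 per min

The zero-one rule: include crabs iff E₂/h₂ > λE₁/(1+λh₁). Equality gives the switch point.
λE₁h₂ = E₂ + λE₂h₁ ⇒ λ = E₂/(E₁h₂ − E₂h₁) = 450/(2650 − 585) = 0.2179 per min.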